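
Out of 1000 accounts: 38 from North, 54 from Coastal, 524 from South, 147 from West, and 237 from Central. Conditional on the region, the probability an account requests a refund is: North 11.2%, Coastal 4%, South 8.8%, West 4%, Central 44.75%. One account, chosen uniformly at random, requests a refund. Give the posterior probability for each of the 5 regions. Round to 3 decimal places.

By Bayes' rule, posterior ∝ prior × likelihood:
  North: 0.038 × 0.112 = 0.004256
  Coastal: 0.054 × 0.04 = 0.00216
  South: 0.524 × 0.088 = 0.046112
  West: 0.147 × 0.04 = 0.00588
  Central: 0.237 × 0.4475 = 0.1060575
Normalizing constant = 0.1644655.
P(North | refund) = 0.004256/0.1644655 ≈ 0.026
P(Coastal | refund) = 0.00216/0.1644655 ≈ 0.013
P(South | refund) = 0.046112/0.1644655 ≈ 0.280
P(West | refund) = 0.00588/0.1644655 ≈ 0.036
P(Central | refund) = 0.1060575/0.1644655 ≈ 0.645
(Check: 0.026+0.013+0.280+0.036+0.645 = 1.000.)

North 0.026, Coastal 0.013, South 0.280, West 0.036, Central 0.645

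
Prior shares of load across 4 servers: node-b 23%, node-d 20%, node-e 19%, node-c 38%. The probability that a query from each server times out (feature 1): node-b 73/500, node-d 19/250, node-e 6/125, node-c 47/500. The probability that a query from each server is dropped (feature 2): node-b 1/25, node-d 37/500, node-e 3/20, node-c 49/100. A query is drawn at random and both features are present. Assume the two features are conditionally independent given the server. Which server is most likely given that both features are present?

Compute prior × likelihood for every hypothesis:
  node-b: 0.23 × 0.146 × 0.04 = 0.0013432
  node-d: 0.2 × 0.076 × 0.074 = 0.0011248
  node-e: 0.19 × 0.048 × 0.15 = 0.001368
  node-c: 0.38 × 0.094 × 0.49 = 0.0175028
Sum = 0.0213388.
Largest term belongs to node-c, so node-c is most probable.

node-c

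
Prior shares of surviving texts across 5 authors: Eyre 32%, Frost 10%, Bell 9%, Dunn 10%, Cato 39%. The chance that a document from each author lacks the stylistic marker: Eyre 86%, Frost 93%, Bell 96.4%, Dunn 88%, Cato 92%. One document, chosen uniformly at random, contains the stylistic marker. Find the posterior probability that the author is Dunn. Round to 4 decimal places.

0.1221

Taking complements, P(marker | each) = Eyre 0.14, Frost 0.07, Bell 0.036, Dunn 0.12, Cato 0.08.
By Bayes' rule, posterior ∝ prior × likelihood:
  Eyre: 0.32 × 0.14 = 0.0448
  Frost: 0.1 × 0.07 = 0.007
  Bell: 0.09 × 0.036 = 0.00324
  Dunn: 0.1 × 0.12 = 0.012
  Cato: 0.39 × 0.08 = 0.0312
Total = 0.09824.
P(Dunn | evidence) = 0.012 / 0.09824 ≈ 0.1221.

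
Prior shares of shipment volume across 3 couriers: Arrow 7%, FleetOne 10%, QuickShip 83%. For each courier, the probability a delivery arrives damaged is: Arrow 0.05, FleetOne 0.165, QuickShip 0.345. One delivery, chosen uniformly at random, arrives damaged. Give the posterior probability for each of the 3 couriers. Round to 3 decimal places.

Arrow 0.011, FleetOne 0.054, QuickShip 0.935

By Bayes' rule, posterior ∝ prior × likelihood:
  Arrow: 0.07 × 0.05 = 0.0035
  FleetOne: 0.1 × 0.165 = 0.0165
  QuickShip: 0.83 × 0.345 = 0.28635
Total = 0.30635.
P(Arrow | damaged) = 0.0035/0.30635 ≈ 0.011
P(FleetOne | damaged) = 0.0165/0.30635 ≈ 0.054
P(QuickShip | damaged) = 0.28635/0.30635 ≈ 0.935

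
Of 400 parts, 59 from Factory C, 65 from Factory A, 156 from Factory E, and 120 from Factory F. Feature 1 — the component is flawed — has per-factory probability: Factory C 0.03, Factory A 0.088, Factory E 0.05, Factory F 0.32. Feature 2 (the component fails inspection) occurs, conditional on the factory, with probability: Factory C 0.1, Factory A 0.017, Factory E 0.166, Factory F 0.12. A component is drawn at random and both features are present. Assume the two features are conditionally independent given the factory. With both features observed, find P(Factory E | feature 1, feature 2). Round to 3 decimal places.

0.210

Prior × likelihood for each hypothesis:
  Factory C: 0.1475 × 0.03 × 0.1 = 0.0004425
  Factory A: 0.1625 × 0.088 × 0.017 = 0.0002431
  Factory E: 0.39 × 0.05 × 0.166 = 0.003237
  Factory F: 0.3 × 0.32 × 0.12 = 0.01152
Normalizing constant = 0.0154426.
P(Factory E | evidence) = 0.003237 / 0.0154426 ≈ 0.210.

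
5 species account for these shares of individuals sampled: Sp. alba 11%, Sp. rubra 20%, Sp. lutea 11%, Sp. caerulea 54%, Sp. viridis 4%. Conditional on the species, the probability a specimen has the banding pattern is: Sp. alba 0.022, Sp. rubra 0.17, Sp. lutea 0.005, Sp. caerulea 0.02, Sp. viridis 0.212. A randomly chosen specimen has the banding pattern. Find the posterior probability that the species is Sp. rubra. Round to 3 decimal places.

0.604

Prior × likelihood for each hypothesis:
  Sp. alba: 0.11 × 0.022 = 0.00242
  Sp. rubra: 0.2 × 0.17 = 0.034
  Sp. lutea: 0.11 × 0.005 = 0.00055
  Sp. caerulea: 0.54 × 0.02 = 0.0108
  Sp. viridis: 0.04 × 0.212 = 0.00848
Sum = 0.05625.
P(Sp. rubra | evidence) = 0.034 / 0.05625 ≈ 0.604.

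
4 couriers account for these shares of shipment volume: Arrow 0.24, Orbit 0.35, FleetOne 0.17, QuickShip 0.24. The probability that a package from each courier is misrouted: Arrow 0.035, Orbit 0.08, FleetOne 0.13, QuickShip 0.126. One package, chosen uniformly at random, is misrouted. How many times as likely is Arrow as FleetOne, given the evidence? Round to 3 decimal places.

0.380

Prior × likelihood for each hypothesis:
  Arrow: 0.24 × 0.035 = 0.0084
  Orbit: 0.35 × 0.08 = 0.028
  FleetOne: 0.17 × 0.13 = 0.0221
  QuickShip: 0.24 × 0.126 = 0.03024
Sum = 0.08874.
The ratio is 0.0084 / 0.0221 (the normalizer cancels) = 0.380.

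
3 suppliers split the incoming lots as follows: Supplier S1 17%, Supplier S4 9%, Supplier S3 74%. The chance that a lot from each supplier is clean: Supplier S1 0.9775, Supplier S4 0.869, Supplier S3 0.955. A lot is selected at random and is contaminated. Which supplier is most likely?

Taking complements, P(contaminated | each) = Supplier S1 0.0225, Supplier S4 0.131, Supplier S3 0.045.
Unnormalized posteriors (prior × likelihood):
  Supplier S1: 0.17 × 0.0225 = 0.003825
  Supplier S4: 0.09 × 0.131 = 0.01179
  Supplier S3: 0.74 × 0.045 = 0.0333
Normalizing constant = 0.048915.
Largest term belongs to Supplier S3, so Supplier S3 is most probable.

Supplier S3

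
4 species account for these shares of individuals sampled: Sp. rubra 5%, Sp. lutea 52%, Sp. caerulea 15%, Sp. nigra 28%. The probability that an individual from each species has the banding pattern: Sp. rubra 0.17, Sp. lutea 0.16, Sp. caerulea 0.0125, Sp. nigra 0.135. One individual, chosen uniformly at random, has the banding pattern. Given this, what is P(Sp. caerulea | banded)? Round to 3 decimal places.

0.014

By Bayes' rule, posterior ∝ prior × likelihood:
  Sp. rubra: 0.05 × 0.17 = 0.0085
  Sp. lutea: 0.52 × 0.16 = 0.0832
  Sp. caerulea: 0.15 × 0.0125 = 0.001875
  Sp. nigra: 0.28 × 0.135 = 0.0378
Total = 0.131375.
P(Sp. caerulea | evidence) = 0.001875 / 0.131375 ≈ 0.014.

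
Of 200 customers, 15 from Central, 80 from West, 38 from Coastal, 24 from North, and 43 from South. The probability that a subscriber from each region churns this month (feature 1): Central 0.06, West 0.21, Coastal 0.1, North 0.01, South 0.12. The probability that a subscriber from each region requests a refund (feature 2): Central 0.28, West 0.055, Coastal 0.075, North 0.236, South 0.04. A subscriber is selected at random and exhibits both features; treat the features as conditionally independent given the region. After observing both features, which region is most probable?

West

Compute prior × likelihood for every hypothesis:
  Central: 0.075 × 0.06 × 0.28 = 0.00126
  West: 0.4 × 0.21 × 0.055 = 0.00462
  Coastal: 0.19 × 0.1 × 0.075 = 0.001425
  North: 0.12 × 0.01 × 0.236 = 0.0002832
  South: 0.215 × 0.12 × 0.04 = 0.001032
Normalizing constant = 0.0086202.
Largest term belongs to West, so West is most probable.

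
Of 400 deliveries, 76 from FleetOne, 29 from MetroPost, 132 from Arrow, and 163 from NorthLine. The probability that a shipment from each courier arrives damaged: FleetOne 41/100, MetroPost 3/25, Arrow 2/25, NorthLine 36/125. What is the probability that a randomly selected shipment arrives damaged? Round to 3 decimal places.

Unnormalized posteriors (prior × likelihood):
  FleetOne: 0.19 × 0.41 = 0.0779
  MetroPost: 0.0725 × 0.12 = 0.0087
  Arrow: 0.33 × 0.08 = 0.0264
  NorthLine: 0.4075 × 0.288 = 0.11736
P(damaged) = 0.0779 + 0.0087 + 0.0264 + 0.11736 = 0.23036 → 0.230.

0.230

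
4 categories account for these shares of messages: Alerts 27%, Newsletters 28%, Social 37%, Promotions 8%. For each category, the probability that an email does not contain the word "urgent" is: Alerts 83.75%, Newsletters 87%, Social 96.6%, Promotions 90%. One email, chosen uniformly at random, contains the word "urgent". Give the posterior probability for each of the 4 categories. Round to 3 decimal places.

Alerts 0.435, Newsletters 0.361, Social 0.125, Promotions 0.079

Taking complements, P(urgent-flag | each) = Alerts 0.1625, Newsletters 0.13, Social 0.034, Promotions 0.1.
Prior × likelihood for each hypothesis:
  Alerts: 0.27 × 0.1625 = 0.043875
  Newsletters: 0.28 × 0.13 = 0.0364
  Social: 0.37 × 0.034 = 0.01258
  Promotions: 0.08 × 0.1 = 0.008
Sum = 0.100855.
P(Alerts | urgent-flag) = 0.043875/0.100855 ≈ 0.435
P(Newsletters | urgent-flag) = 0.0364/0.100855 ≈ 0.361
P(Social | urgent-flag) = 0.01258/0.100855 ≈ 0.125
P(Promotions | urgent-flag) = 0.008/0.100855 ≈ 0.079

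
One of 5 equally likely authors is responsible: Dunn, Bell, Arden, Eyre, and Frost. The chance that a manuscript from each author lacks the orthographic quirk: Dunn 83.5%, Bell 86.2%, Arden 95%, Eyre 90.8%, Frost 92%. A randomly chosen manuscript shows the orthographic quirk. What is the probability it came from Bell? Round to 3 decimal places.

0.263

Taking complements, P(quirk | each) = Dunn 0.165, Bell 0.138, Arden 0.05, Eyre 0.092, Frost 0.08.
With a uniform prior (1/5 each), posterior ∝ likelihood:
  Dunn: 0.165
  Bell: 0.138
  Arden: 0.05
  Eyre: 0.092
  Frost: 0.08
Total = 0.525.
P(Bell | evidence) = 0.138 / 0.525 ≈ 0.263.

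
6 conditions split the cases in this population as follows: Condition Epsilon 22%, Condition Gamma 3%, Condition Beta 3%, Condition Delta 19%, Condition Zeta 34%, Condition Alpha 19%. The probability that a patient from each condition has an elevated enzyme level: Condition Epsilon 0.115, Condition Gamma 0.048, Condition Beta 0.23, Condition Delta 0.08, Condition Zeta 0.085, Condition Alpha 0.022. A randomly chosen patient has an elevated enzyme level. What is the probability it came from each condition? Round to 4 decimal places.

Compute prior × likelihood for every hypothesis:
  Condition Epsilon: 0.22 × 0.115 = 0.0253
  Condition Gamma: 0.03 × 0.048 = 0.00144
  Condition Beta: 0.03 × 0.23 = 0.0069
  Condition Delta: 0.19 × 0.08 = 0.0152
  Condition Zeta: 0.34 × 0.085 = 0.0289
  Condition Alpha: 0.19 × 0.022 = 0.00418
Normalizing constant = 0.08192.
P(Condition Epsilon | elevated) = 0.0253/0.08192 ≈ 0.3088
P(Condition Gamma | elevated) = 0.00144/0.08192 ≈ 0.0176
P(Condition Beta | elevated) = 0.0069/0.08192 ≈ 0.0842
P(Condition Delta | elevated) = 0.0152/0.08192 ≈ 0.1855
P(Condition Zeta | elevated) = 0.0289/0.08192 ≈ 0.3528
P(Condition Alpha | elevated) = 0.00418/0.08192 ≈ 0.0510

Condition Epsilon 0.3088, Condition Gamma 0.0176, Condition Beta 0.0842, Condition Delta 0.1855, Condition Zeta 0.3528, Condition Alpha 0.0510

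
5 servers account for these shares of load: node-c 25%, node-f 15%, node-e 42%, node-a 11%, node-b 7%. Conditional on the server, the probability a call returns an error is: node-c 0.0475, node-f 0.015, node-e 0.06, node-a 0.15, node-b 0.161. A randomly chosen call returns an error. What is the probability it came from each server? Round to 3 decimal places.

node-c 0.177, node-f 0.034, node-e 0.376, node-a 0.246, node-b 0.168

Compute prior × likelihood for every hypothesis:
  node-c: 0.25 × 0.0475 = 0.011875
  node-f: 0.15 × 0.015 = 0.00225
  node-e: 0.42 × 0.06 = 0.0252
  node-a: 0.11 × 0.15 = 0.0165
  node-b: 0.07 × 0.161 = 0.01127
Total = 0.067095.
P(node-c | error) = 0.011875/0.067095 ≈ 0.177
P(node-f | error) = 0.00225/0.067095 ≈ 0.034
P(node-e | error) = 0.0252/0.067095 ≈ 0.376
P(node-a | error) = 0.0165/0.067095 ≈ 0.246
P(node-b | error) = 0.01127/0.067095 ≈ 0.168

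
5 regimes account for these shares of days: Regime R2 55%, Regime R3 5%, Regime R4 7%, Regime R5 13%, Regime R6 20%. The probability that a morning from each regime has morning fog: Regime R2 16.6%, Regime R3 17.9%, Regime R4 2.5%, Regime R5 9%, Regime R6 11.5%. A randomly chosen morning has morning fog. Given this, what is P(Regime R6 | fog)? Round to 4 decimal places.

0.1683

By Bayes' rule, posterior ∝ prior × likelihood:
  Regime R2: 0.55 × 0.166 = 0.0913
  Regime R3: 0.05 × 0.179 = 0.00895
  Regime R4: 0.07 × 0.025 = 0.00175
  Regime R5: 0.13 × 0.09 = 0.0117
  Regime R6: 0.2 × 0.115 = 0.023
Sum = 0.1367.
P(Regime R6 | evidence) = 0.023 / 0.1367 ≈ 0.1683.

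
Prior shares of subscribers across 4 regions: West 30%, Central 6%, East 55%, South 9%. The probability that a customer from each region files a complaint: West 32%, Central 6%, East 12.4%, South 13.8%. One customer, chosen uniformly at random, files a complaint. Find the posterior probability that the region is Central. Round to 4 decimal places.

Compute prior × likelihood for every hypothesis:
  West: 0.3 × 0.32 = 0.096
  Central: 0.06 × 0.06 = 0.0036
  East: 0.55 × 0.124 = 0.0682
  South: 0.09 × 0.138 = 0.01242
Normalizing constant = 0.18022.
P(Central | evidence) = 0.0036 / 0.18022 ≈ 0.0200.

0.0200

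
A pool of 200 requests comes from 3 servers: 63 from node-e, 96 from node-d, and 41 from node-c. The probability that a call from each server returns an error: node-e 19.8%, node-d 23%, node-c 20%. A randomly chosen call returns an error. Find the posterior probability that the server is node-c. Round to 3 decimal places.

Prior × likelihood for each hypothesis:
  node-e: 0.315 × 0.198 = 0.06237
  node-d: 0.48 × 0.23 = 0.1104
  node-c: 0.205 × 0.2 = 0.041
Normalizing constant = 0.21377.
P(node-c | evidence) = 0.041 / 0.21377 ≈ 0.192.

0.192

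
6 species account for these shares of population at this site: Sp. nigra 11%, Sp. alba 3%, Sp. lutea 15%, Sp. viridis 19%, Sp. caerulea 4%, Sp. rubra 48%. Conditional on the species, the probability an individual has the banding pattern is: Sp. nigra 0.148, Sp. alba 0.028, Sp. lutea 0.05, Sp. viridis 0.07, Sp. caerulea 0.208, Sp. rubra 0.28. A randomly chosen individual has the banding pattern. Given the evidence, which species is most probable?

Unnormalized posteriors (prior × likelihood):
  Sp. nigra: 0.11 × 0.148 = 0.01628
  Sp. alba: 0.03 × 0.028 = 0.00084
  Sp. lutea: 0.15 × 0.05 = 0.0075
  Sp. viridis: 0.19 × 0.07 = 0.0133
  Sp. caerulea: 0.04 × 0.208 = 0.00832
  Sp. rubra: 0.48 × 0.28 = 0.1344
Sum = 0.18064.
Largest term belongs to Sp. rubra, so Sp. rubra is most probable.

Sp. rubra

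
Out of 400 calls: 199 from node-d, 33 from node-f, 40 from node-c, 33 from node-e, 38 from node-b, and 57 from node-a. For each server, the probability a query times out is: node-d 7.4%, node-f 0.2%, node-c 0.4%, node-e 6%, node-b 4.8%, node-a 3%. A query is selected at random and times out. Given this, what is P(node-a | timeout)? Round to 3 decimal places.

0.084

Prior × likelihood for each hypothesis:
  node-d: 0.4975 × 0.074 = 0.036815
  node-f: 0.0825 × 0.002 = 0.000165
  node-c: 0.1 × 0.004 = 0.0004
  node-e: 0.0825 × 0.06 = 0.00495
  node-b: 0.095 × 0.048 = 0.00456
  node-a: 0.1425 × 0.03 = 0.004275
Sum = 0.051165.
P(node-a | evidence) = 0.004275 / 0.051165 ≈ 0.084.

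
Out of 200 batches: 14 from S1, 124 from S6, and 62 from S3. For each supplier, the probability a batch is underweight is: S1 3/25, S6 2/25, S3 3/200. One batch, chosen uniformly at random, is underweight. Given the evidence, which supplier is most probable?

By Bayes' rule, posterior ∝ prior × likelihood:
  S1: 0.07 × 0.12 = 0.0084
  S6: 0.62 × 0.08 = 0.0496
  S3: 0.31 × 0.015 = 0.00465
Total = 0.06265.
Largest term belongs to S6, so S6 is most probable.

S6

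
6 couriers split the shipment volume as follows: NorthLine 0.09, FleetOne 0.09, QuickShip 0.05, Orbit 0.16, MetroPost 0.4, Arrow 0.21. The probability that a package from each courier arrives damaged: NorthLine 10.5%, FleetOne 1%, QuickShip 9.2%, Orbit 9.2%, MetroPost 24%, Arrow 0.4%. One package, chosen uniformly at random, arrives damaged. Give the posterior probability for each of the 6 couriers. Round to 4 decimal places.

NorthLine 0.0747, FleetOne 0.0071, QuickShip 0.0364, Orbit 0.1164, MetroPost 0.7588, Arrow 0.0066

Unnormalized posteriors (prior × likelihood):
  NorthLine: 0.09 × 0.105 = 0.00945
  FleetOne: 0.09 × 0.01 = 0.0009
  QuickShip: 0.05 × 0.092 = 0.0046
  Orbit: 0.16 × 0.092 = 0.01472
  MetroPost: 0.4 × 0.24 = 0.096
  Arrow: 0.21 × 0.004 = 0.00084
Sum = 0.12651.
P(NorthLine | damaged) = 0.00945/0.12651 ≈ 0.0747
P(FleetOne | damaged) = 0.0009/0.12651 ≈ 0.0071
P(QuickShip | damaged) = 0.0046/0.12651 ≈ 0.0364
P(Orbit | damaged) = 0.01472/0.12651 ≈ 0.1164
P(MetroPost | damaged) = 0.096/0.12651 ≈ 0.7588
P(Arrow | damaged) = 0.00084/0.12651 ≈ 0.0066
(Check: 0.0747+0.0071+0.0364+0.1164+0.7588+0.0066 = 1.0000.)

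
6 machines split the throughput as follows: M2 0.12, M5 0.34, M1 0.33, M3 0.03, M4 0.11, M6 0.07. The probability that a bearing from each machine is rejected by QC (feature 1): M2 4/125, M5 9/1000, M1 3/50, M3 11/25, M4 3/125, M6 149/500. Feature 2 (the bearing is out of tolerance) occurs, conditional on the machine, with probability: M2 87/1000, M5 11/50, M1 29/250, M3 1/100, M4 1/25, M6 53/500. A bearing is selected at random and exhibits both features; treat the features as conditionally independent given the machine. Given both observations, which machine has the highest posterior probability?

M1

Prior × likelihood for each hypothesis:
  M2: 0.12 × 0.032 × 0.087 = 0.00033408
  M5: 0.34 × 0.009 × 0.22 = 0.0006732
  M1: 0.33 × 0.06 × 0.116 = 0.0022968
  M3: 0.03 × 0.44 × 0.01 = 0.000132
  M4: 0.11 × 0.024 × 0.04 = 0.0001056
  M6: 0.07 × 0.298 × 0.106 = 0.00221116
Normalizing constant = 0.00575284.
Largest term belongs to M1, so M1 is most probable.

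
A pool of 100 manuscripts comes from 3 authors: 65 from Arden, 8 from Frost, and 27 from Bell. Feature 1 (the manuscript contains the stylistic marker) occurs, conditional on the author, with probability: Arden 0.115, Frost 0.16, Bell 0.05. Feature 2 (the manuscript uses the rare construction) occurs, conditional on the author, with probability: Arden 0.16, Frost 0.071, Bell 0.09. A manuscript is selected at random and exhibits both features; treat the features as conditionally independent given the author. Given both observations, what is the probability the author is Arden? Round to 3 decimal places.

0.849

By Bayes' rule, posterior ∝ prior × likelihood:
  Arden: 0.65 × 0.115 × 0.16 = 0.01196
  Frost: 0.08 × 0.16 × 0.071 = 0.0009088
  Bell: 0.27 × 0.05 × 0.09 = 0.001215
Normalizing constant = 0.0140838.
P(Arden | evidence) = 0.01196 / 0.0140838 ≈ 0.849.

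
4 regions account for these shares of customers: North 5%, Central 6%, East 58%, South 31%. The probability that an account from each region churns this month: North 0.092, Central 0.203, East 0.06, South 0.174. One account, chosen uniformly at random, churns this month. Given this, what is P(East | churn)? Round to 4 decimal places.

0.3298

Compute prior × likelihood for every hypothesis:
  North: 0.05 × 0.092 = 0.0046
  Central: 0.06 × 0.203 = 0.01218
  East: 0.58 × 0.06 = 0.0348
  South: 0.31 × 0.174 = 0.05394
Total = 0.10552.
P(East | evidence) = 0.0348 / 0.10552 ≈ 0.3298.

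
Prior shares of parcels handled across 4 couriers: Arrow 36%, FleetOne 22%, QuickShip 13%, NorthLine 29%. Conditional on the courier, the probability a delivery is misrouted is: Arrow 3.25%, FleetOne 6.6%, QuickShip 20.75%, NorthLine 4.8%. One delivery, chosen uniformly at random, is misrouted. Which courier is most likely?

By Bayes' rule, posterior ∝ prior × likelihood:
  Arrow: 0.36 × 0.0325 = 0.0117
  FleetOne: 0.22 × 0.066 = 0.01452
  QuickShip: 0.13 × 0.2075 = 0.026975
  NorthLine: 0.29 × 0.048 = 0.01392
Total = 0.067115.
Largest term belongs to QuickShip, so QuickShip is most probable.

QuickShip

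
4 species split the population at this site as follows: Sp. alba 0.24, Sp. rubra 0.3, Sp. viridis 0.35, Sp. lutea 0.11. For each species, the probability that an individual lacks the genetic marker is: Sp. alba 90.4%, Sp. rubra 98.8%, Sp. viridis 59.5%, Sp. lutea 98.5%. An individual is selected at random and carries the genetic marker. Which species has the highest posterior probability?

Sp. viridis

Taking complements, P(marker | each) = Sp. alba 0.096, Sp. rubra 0.012, Sp. viridis 0.405, Sp. lutea 0.015.
Prior × likelihood for each hypothesis:
  Sp. alba: 0.24 × 0.096 = 0.02304
  Sp. rubra: 0.3 × 0.012 = 0.0036
  Sp. viridis: 0.35 × 0.405 = 0.14175
  Sp. lutea: 0.11 × 0.015 = 0.00165
Total = 0.17004.
Largest term belongs to Sp. viridis, so Sp. viridis is most probable.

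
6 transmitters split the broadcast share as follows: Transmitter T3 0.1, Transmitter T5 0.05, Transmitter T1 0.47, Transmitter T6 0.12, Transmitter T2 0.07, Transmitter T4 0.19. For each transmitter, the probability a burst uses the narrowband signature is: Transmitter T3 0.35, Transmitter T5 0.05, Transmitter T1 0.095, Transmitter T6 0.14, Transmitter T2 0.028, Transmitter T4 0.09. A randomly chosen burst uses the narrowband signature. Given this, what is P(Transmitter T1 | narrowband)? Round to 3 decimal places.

Unnormalized posteriors (prior × likelihood):
  Transmitter T3: 0.1 × 0.35 = 0.035
  Transmitter T5: 0.05 × 0.05 = 0.0025
  Transmitter T1: 0.47 × 0.095 = 0.04465
  Transmitter T6: 0.12 × 0.14 = 0.0168
  Transmitter T2: 0.07 × 0.028 = 0.00196
  Transmitter T4: 0.19 × 0.09 = 0.0171
Normalizing constant = 0.11801.
P(Transmitter T1 | evidence) = 0.04465 / 0.11801 ≈ 0.378.

0.378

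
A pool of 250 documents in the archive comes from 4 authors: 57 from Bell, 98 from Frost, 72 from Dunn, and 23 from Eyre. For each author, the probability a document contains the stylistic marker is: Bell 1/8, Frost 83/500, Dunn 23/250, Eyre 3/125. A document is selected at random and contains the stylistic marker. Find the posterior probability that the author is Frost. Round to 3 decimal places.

Unnormalized posteriors (prior × likelihood):
  Bell: 0.228 × 0.125 = 0.0285
  Frost: 0.392 × 0.166 = 0.065072
  Dunn: 0.288 × 0.092 = 0.026496
  Eyre: 0.092 × 0.024 = 0.002208
Sum = 0.122276.
P(Frost | evidence) = 0.065072 / 0.122276 ≈ 0.532.

0.532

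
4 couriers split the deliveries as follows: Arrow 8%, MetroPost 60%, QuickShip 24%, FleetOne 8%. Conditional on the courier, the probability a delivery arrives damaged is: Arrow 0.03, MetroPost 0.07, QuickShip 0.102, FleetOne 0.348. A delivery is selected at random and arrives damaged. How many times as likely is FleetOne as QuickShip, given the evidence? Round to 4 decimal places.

By Bayes' rule, posterior ∝ prior × likelihood:
  Arrow: 0.08 × 0.03 = 0.0024
  MetroPost: 0.6 × 0.07 = 0.042
  QuickShip: 0.24 × 0.102 = 0.02448
  FleetOne: 0.08 × 0.348 = 0.02784
Normalizing constant = 0.09672.
The ratio is 0.02784 / 0.02448 (the normalizer cancels) = 1.1373.

1.1373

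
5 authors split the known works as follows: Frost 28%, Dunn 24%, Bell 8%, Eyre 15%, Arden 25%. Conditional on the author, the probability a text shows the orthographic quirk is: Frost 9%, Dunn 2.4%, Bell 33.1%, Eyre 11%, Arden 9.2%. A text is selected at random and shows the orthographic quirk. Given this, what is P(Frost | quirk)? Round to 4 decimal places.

0.2600

By Bayes' rule, posterior ∝ prior × likelihood:
  Frost: 0.28 × 0.09 = 0.0252
  Dunn: 0.24 × 0.024 = 0.00576
  Bell: 0.08 × 0.331 = 0.02648
  Eyre: 0.15 × 0.11 = 0.0165
  Arden: 0.25 × 0.092 = 0.023
Sum = 0.09694.
P(Frost | evidence) = 0.0252 / 0.09694 ≈ 0.2600.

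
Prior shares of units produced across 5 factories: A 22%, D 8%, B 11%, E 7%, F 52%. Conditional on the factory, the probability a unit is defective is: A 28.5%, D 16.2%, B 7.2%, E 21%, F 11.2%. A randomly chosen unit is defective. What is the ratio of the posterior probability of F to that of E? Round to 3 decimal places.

Unnormalized posteriors (prior × likelihood):
  A: 0.22 × 0.285 = 0.0627
  D: 0.08 × 0.162 = 0.01296
  B: 0.11 × 0.072 = 0.00792
  E: 0.07 × 0.21 = 0.0147
  F: 0.52 × 0.112 = 0.05824
Normalizing constant = 0.15652.
The ratio is 0.05824 / 0.0147 (the normalizer cancels) = 3.962.

3.962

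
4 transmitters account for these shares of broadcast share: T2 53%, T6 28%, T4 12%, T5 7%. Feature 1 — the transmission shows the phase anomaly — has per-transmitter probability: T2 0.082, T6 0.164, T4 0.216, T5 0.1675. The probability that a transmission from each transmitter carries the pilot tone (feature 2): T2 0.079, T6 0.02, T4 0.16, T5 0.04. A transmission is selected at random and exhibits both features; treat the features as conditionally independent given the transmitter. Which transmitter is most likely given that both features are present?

T4

By Bayes' rule, posterior ∝ prior × likelihood:
  T2: 0.53 × 0.082 × 0.079 = 0.00343334
  T6: 0.28 × 0.164 × 0.02 = 0.0009184
  T4: 0.12 × 0.216 × 0.16 = 0.0041472
  T5: 0.07 × 0.1675 × 0.04 = 0.000469
Total = 0.00896794.
Largest term belongs to T4, so T4 is most probable.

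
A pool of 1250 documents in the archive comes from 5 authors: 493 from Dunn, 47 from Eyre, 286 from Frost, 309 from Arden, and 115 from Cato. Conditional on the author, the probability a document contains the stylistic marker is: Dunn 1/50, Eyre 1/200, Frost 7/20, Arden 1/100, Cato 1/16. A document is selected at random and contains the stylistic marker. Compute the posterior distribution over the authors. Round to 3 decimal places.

Dunn 0.082, Eyre 0.002, Frost 0.831, Arden 0.026, Cato 0.060

Unnormalized posteriors (prior × likelihood):
  Dunn: 0.3944 × 0.02 = 0.007888
  Eyre: 0.0376 × 0.005 = 0.000188
  Frost: 0.2288 × 0.35 = 0.08008
  Arden: 0.2472 × 0.01 = 0.002472
  Cato: 0.092 × 0.0625 = 0.00575
Total = 0.096378.
P(Dunn | marker) = 0.007888/0.096378 ≈ 0.082
P(Eyre | marker) = 0.000188/0.096378 ≈ 0.002
P(Frost | marker) = 0.08008/0.096378 ≈ 0.831
P(Arden | marker) = 0.002472/0.096378 ≈ 0.026
P(Cato | marker) = 0.00575/0.096378 ≈ 0.060
(Check: 0.082+0.002+0.831+0.026+0.060 = 1.001.)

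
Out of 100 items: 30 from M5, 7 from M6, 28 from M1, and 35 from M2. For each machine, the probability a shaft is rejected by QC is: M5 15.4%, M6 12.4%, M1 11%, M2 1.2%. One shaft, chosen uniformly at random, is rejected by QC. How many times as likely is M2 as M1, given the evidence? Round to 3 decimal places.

0.136

Compute prior × likelihood for every hypothesis:
  M5: 0.3 × 0.154 = 0.0462
  M6: 0.07 × 0.124 = 0.00868
  M1: 0.28 × 0.11 = 0.0308
  M2: 0.35 × 0.012 = 0.0042
Normalizing constant = 0.08988.
The ratio is 0.0042 / 0.0308 (the normalizer cancels) = 0.136.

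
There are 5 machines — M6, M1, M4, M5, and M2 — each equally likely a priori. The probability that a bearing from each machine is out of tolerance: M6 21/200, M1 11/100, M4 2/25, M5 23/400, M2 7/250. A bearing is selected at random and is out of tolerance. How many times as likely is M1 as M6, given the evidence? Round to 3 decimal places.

With a uniform prior (1/5 each), posterior ∝ likelihood:
  M6: 0.105
  M1: 0.11
  M4: 0.08
  M5: 0.0575
  M2: 0.028
Normalizing constant = 0.3805.
The ratio is 0.11 / 0.105 (the normalizer cancels) = 1.048.

1.048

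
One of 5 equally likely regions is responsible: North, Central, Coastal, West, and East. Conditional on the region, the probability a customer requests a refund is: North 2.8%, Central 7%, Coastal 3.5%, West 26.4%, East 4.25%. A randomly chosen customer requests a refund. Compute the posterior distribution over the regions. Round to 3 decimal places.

North 0.064, Central 0.159, Coastal 0.080, West 0.601, East 0.097

With a uniform prior (1/5 each), posterior ∝ likelihood:
  North: 0.028
  Central: 0.07
  Coastal: 0.035
  West: 0.264
  East: 0.0425
Sum = 0.4395.
P(North | refund) = 0.028/0.4395 ≈ 0.064
P(Central | refund) = 0.07/0.4395 ≈ 0.159
P(Coastal | refund) = 0.035/0.4395 ≈ 0.080
P(West | refund) = 0.264/0.4395 ≈ 0.601
P(East | refund) = 0.0425/0.4395 ≈ 0.097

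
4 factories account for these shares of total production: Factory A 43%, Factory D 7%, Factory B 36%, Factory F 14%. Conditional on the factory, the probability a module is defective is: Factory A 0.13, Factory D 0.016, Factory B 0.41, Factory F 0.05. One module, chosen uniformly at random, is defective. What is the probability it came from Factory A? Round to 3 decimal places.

Compute prior × likelihood for every hypothesis:
  Factory A: 0.43 × 0.13 = 0.0559
  Factory D: 0.07 × 0.016 = 0.00112
  Factory B: 0.36 × 0.41 = 0.1476
  Factory F: 0.14 × 0.05 = 0.007
Total = 0.21162.
P(Factory A | evidence) = 0.0559 / 0.21162 ≈ 0.264.

0.264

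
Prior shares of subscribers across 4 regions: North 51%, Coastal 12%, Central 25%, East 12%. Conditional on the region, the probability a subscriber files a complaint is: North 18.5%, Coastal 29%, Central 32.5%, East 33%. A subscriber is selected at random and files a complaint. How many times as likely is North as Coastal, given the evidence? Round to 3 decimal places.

2.711

Unnormalized posteriors (prior × likelihood):
  North: 0.51 × 0.185 = 0.09435
  Coastal: 0.12 × 0.29 = 0.0348
  Central: 0.25 × 0.325 = 0.08125
  East: 0.12 × 0.33 = 0.0396
Sum = 0.25.
The ratio is 0.09435 / 0.0348 (the normalizer cancels) = 2.711.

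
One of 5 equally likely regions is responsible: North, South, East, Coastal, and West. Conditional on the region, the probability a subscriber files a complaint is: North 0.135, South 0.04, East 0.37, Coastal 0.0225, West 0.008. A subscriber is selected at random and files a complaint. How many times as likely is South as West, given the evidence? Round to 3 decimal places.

5.000

With a uniform prior (1/5 each), posterior ∝ likelihood:
  North: 0.135
  South: 0.04
  East: 0.37
  Coastal: 0.0225
  West: 0.008
Sum = 0.5755.
The ratio is 0.04 / 0.008 (the normalizer cancels) = 5.000.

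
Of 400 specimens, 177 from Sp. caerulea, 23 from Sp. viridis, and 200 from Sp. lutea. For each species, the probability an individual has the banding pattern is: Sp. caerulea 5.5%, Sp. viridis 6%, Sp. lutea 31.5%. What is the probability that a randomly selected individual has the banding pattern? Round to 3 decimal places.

0.185

Unnormalized posteriors (prior × likelihood):
  Sp. caerulea: 0.4425 × 0.055 = 0.0243375
  Sp. viridis: 0.0575 × 0.06 = 0.00345
  Sp. lutea: 0.5 × 0.315 = 0.1575
P(banded) = 0.0243375 + 0.00345 + 0.1575 = 0.1852875 → 0.185.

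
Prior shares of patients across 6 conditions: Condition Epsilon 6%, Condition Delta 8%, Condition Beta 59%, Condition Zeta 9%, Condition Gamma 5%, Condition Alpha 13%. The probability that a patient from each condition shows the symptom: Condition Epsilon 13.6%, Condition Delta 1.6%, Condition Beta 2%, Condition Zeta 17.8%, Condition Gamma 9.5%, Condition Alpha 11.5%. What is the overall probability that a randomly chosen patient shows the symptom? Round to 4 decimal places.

0.0570

Unnormalized posteriors (prior × likelihood):
  Condition Epsilon: 0.06 × 0.136 = 0.00816
  Condition Delta: 0.08 × 0.016 = 0.00128
  Condition Beta: 0.59 × 0.02 = 0.0118
  Condition Zeta: 0.09 × 0.178 = 0.01602
  Condition Gamma: 0.05 × 0.095 = 0.00475
  Condition Alpha: 0.13 × 0.115 = 0.01495
P(symptomatic) = 0.00816 + 0.00128 + 0.0118 + 0.01602 + 0.00475 + 0.01495 = 0.05696 → 0.0570.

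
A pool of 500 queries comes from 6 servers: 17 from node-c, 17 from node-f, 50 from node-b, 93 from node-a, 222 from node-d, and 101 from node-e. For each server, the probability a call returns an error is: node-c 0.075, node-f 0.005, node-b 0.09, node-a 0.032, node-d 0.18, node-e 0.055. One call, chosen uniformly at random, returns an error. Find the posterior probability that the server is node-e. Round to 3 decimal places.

0.102

Compute prior × likelihood for every hypothesis:
  node-c: 0.034 × 0.075 = 0.00255
  node-f: 0.034 × 0.005 = 0.00017
  node-b: 0.1 × 0.09 = 0.009
  node-a: 0.186 × 0.032 = 0.005952
  node-d: 0.444 × 0.18 = 0.07992
  node-e: 0.202 × 0.055 = 0.01111
Normalizing constant = 0.108702.
P(node-e | evidence) = 0.01111 / 0.108702 ≈ 0.102.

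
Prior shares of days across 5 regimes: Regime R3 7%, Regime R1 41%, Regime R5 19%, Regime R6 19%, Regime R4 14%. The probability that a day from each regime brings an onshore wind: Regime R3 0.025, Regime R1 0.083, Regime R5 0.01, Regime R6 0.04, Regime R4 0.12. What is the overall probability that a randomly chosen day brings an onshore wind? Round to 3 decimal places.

0.062

By Bayes' rule, posterior ∝ prior × likelihood:
  Regime R3: 0.07 × 0.025 = 0.00175
  Regime R1: 0.41 × 0.083 = 0.03403
  Regime R5: 0.19 × 0.01 = 0.0019
  Regime R6: 0.19 × 0.04 = 0.0076
  Regime R4: 0.14 × 0.12 = 0.0168
P(onshore) = 0.00175 + 0.03403 + 0.0019 + 0.0076 + 0.0168 = 0.06208 → 0.062.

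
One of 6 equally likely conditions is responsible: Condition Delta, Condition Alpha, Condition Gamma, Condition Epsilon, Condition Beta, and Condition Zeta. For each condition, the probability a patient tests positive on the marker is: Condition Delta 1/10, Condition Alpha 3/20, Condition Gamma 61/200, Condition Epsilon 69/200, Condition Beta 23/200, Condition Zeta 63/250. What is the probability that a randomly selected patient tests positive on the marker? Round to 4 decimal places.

0.2112

With a uniform prior (1/6 each), posterior ∝ likelihood:
  Condition Delta: 0.1
  Condition Alpha: 0.15
  Condition Gamma: 0.305
  Condition Epsilon: 0.345
  Condition Beta: 0.115
  Condition Zeta: 0.252
P(marker-positive) = (1/6) × (0.1 + 0.15 + 0.305 + 0.345 + 0.115 + 0.252) = 1.267/6 ≈ 0.2112.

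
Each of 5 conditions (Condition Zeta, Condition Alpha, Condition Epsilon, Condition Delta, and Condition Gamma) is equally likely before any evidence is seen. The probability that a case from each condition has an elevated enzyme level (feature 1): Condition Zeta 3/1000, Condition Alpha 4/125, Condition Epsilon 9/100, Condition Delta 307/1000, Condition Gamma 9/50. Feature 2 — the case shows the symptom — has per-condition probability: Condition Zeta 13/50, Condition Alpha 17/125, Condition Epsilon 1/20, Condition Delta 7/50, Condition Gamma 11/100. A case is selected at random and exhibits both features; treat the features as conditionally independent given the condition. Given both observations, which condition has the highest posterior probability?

With a uniform prior (1/5 each), posterior ∝ likelihood:
  Condition Zeta: 0.003 × 0.26 = 0.00078
  Condition Alpha: 0.032 × 0.136 = 0.004352
  Condition Epsilon: 0.09 × 0.05 = 0.0045
  Condition Delta: 0.307 × 0.14 = 0.04298
  Condition Gamma: 0.18 × 0.11 = 0.0198
Normalizing constant = 0.072412.
Largest term belongs to Condition Delta, so Condition Delta is most probable.

Condition Delta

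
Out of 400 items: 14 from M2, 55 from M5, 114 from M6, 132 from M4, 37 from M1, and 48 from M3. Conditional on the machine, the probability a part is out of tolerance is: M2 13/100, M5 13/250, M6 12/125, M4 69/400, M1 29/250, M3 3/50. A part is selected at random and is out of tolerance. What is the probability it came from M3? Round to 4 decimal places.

Compute prior × likelihood for every hypothesis:
  M2: 0.035 × 0.13 = 0.00455
  M5: 0.1375 × 0.052 = 0.00715
  M6: 0.285 × 0.096 = 0.02736
  M4: 0.33 × 0.1725 = 0.056925
  M1: 0.0925 × 0.116 = 0.01073
  M3: 0.12 × 0.06 = 0.0072
Sum = 0.113915.
P(M3 | evidence) = 0.0072 / 0.113915 ≈ 0.0632.

0.0632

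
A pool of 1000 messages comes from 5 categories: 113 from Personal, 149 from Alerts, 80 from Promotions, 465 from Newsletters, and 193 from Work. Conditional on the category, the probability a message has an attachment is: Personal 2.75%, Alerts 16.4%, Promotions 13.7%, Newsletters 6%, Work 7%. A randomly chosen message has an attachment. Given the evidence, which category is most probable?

Compute prior × likelihood for every hypothesis:
  Personal: 0.113 × 0.0275 = 0.0031075
  Alerts: 0.149 × 0.164 = 0.024436
  Promotions: 0.08 × 0.137 = 0.01096
  Newsletters: 0.465 × 0.06 = 0.0279
  Work: 0.193 × 0.07 = 0.01351
Total = 0.0799135.
Largest term belongs to Newsletters, so Newsletters is most probable.

Newsletters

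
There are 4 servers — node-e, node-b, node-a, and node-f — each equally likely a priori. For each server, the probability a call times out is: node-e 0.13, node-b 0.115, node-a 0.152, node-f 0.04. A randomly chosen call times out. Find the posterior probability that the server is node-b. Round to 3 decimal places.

With a uniform prior (1/4 each), posterior ∝ likelihood:
  node-e: 0.13
  node-b: 0.115
  node-a: 0.152
  node-f: 0.04
Sum = 0.437.
P(node-b | evidence) = 0.115 / 0.437 ≈ 0.263.

0.263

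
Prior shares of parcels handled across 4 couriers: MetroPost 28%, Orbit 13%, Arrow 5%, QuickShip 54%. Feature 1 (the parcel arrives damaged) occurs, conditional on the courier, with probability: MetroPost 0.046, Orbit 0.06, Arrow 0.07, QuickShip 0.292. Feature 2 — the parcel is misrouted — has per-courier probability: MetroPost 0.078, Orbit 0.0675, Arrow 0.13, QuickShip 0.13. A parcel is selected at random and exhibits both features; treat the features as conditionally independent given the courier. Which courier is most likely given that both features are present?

By Bayes' rule, posterior ∝ prior × likelihood:
  MetroPost: 0.28 × 0.046 × 0.078 = 0.00100464
  Orbit: 0.13 × 0.06 × 0.0675 = 0.0005265
  Arrow: 0.05 × 0.07 × 0.13 = 0.000455
  QuickShip: 0.54 × 0.292 × 0.13 = 0.0204984
Normalizing constant = 0.02248454.
Largest term belongs to QuickShip, so QuickShip is most probable.

QuickShip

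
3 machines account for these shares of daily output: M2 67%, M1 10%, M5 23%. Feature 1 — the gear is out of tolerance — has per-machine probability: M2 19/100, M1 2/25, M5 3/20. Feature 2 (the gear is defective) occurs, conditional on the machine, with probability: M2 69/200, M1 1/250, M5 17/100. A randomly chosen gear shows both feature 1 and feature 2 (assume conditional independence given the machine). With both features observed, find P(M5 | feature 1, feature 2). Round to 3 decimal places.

By Bayes' rule, posterior ∝ prior × likelihood:
  M2: 0.67 × 0.19 × 0.345 = 0.0439185
  M1: 0.1 × 0.08 × 0.004 = 0.000032
  M5: 0.23 × 0.15 × 0.17 = 0.005865
Sum = 0.0498155.
P(M5 | evidence) = 0.005865 / 0.0498155 ≈ 0.118.

0.118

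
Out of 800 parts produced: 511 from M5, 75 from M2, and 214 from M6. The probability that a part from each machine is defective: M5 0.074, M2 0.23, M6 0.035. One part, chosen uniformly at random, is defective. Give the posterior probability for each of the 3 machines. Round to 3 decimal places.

M5 0.605, M2 0.276, M6 0.120

Prior × likelihood for each hypothesis:
  M5: 0.63875 × 0.074 = 0.0472675
  M2: 0.09375 × 0.23 = 0.0215625
  M6: 0.2675 × 0.035 = 0.0093625
Total = 0.0781925.
P(M5 | defective) = 0.0472675/0.0781925 ≈ 0.605
P(M2 | defective) = 0.0215625/0.0781925 ≈ 0.276
P(M6 | defective) = 0.0093625/0.0781925 ≈ 0.120
(Check: 0.605+0.276+0.120 = 1.001.)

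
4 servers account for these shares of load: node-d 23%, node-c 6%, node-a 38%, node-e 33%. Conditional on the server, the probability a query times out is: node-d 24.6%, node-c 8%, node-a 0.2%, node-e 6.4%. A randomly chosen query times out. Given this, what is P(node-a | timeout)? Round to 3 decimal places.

0.009

Prior × likelihood for each hypothesis:
  node-d: 0.23 × 0.246 = 0.05658
  node-c: 0.06 × 0.08 = 0.0048
  node-a: 0.38 × 0.002 = 0.00076
  node-e: 0.33 × 0.064 = 0.02112
Normalizing constant = 0.08326.
P(node-a | evidence) = 0.00076 / 0.08326 ≈ 0.009.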